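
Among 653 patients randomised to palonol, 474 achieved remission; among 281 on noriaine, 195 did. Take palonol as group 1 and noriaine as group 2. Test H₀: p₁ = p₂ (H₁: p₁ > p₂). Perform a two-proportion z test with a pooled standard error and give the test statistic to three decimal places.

z = 0.993

p̂₁ = 474/653 = 0.72588, p̂₂ = 195/281 = 0.69395.
Pooled p̂ = (474+195)/(653+281) = 669/934 = 0.71627.
SE = √(p̂(1−p̂)(1/n₁+1/n₂)) = √(0.71627·0.28373·0.00509011) = √(0.00103444) = 0.03216.
z = (0.72588 − 0.69395)/0.03216 = 0.03193/0.03216 = 0.993.
p-value = P(Z > 0.993) ≈ 0.1604.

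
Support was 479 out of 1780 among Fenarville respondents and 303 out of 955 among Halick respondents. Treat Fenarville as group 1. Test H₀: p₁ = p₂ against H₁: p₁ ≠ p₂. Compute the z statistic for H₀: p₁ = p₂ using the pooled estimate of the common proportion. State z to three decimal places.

p̂₁ = 479/1780 = 0.269101, p̂₂ = 303/955 = 0.317277.
Pooled p̂ = (479+303)/(1780+955) = 782/2735 = 0.285923.
SE = √(p̂(1−p̂)(1/n₁+1/n₂)) = √(0.285923·0.714077·0.00160892) = √(0.000328495) = 0.018124.
z = (0.269101 − 0.317277)/0.018124 = -0.048176/0.018124 = -2.658.

z = -2.658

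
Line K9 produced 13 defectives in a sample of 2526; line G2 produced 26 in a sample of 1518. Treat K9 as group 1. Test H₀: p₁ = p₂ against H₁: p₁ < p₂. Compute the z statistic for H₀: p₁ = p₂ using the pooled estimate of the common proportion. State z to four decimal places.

p̂₁ = 13/2526 ≈ 0.0051465, p̂₂ = 26/1518 ≈ 0.0171278.
Pooled p̂ = (13+26)/(2526+1518) = 39/4044 = 0.0096439.
SE = √(0.00955091 × 0.00105464) = 0.0031738.
z = (0.0051465 − 0.0171278)/0.0031738 = -0.0119813/0.0031738 = -3.7751.
p-value = P(Z < -3.775) ≈ 0.0001.

z = -3.7751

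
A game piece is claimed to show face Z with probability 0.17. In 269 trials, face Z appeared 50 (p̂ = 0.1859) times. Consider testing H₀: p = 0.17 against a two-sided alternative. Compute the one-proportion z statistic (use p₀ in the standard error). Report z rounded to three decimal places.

p̂ = 50/269 ≈ 0.18587.
Standard error under H₀: √(0.17×0.83/269) = 0.02290.
z = (0.18587 − 0.17)/0.02290 = 0.01587/0.02290 = 0.693.
p-value = 2·P(Z > 0.693) ≈ 0.4883.

z = 0.693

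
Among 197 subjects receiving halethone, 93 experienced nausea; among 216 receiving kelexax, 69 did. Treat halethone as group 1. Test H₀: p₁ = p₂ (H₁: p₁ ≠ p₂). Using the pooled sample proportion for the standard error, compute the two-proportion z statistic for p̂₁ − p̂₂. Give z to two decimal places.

z = 3.17

p̂₁ = 93/197 = 0.4721, p̂₂ = 69/216 = 0.3194.
Pooled p̂ = (93+69)/(197+216) = 162/413 = 0.3923.
SE = √(p̂(1−p̂)(1/n₁+1/n₂)) = √(0.3923·0.6077·0.00970577) = √(0.00231376) = 0.0481.
z = (0.4721 − 0.3194)/0.0481 = 0.1527/0.0481 = 3.17.
p-value = 2·P(Z > 3.173) ≈ 0.0015.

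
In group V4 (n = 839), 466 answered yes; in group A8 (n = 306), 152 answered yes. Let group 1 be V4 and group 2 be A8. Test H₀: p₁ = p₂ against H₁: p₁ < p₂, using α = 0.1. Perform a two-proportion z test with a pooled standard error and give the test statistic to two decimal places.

z = 1.76

p̂₁ = 466/839 = 0.5554, p̂₂ = 152/306 = 0.4967.
Pooled p̂ = (466+152)/(839+306) = 618/1145 = 0.5397.
SE = √(0.248421 × 0.00445987) = 0.0333.
z = (0.5554 − 0.4967)/0.0333 = 0.0587/0.0333 = 1.76.
p-value = P(Z < 1.763) ≈ 0.9611; since p > α = 0.1, fail to reject H₀.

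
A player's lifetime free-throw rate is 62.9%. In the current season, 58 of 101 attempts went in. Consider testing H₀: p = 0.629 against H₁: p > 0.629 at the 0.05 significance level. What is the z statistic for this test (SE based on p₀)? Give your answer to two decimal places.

p̂ = 58/101 ≈ 0.5743.
Standard error under H₀: √(0.629×0.371/101) = 0.0481.
z = (0.5743 − 0.629)/0.0481 = -0.0547/0.0481 = -1.14.
p-value = P(Z > -1.139) ≈ 0.8726. With α = 0.05, fail to reject H₀.

z = -1.14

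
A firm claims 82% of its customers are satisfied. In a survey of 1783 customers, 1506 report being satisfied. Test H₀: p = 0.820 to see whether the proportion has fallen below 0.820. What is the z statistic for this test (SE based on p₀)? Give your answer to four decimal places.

p̂ = 1506/1783 = 0.8446439.
Standard error under H₀: √(0.82×0.18/1783) = 0.0090985.
z = (0.8446439 − 0.82)/0.0090985 = 0.0246439/0.0090985 = 2.7086.
p-value = P(Z < 2.709) ≈ 0.9966.

z = 2.7086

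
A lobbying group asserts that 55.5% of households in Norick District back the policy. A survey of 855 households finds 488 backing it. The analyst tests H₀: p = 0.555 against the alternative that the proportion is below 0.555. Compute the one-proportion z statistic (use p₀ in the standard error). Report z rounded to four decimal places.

p̂ = 488/855 = 0.570760.
Under H₀, SE = √(0.555·0.445/855) = √(0.00028886) = 0.016996.
z = (0.570760 − 0.555)/0.016996 = 0.015760/0.016996 = 0.9273.
p-value = P(Z < 0.927) ≈ 0.8231.

z = 0.9273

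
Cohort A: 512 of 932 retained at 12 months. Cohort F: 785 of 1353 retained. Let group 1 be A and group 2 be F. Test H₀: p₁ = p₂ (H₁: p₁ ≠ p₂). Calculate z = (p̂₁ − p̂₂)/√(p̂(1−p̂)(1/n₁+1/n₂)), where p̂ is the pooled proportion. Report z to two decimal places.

z = -1.46

p̂₁ = 512/932 = 0.5494, p̂₂ = 785/1353 = 0.5802.
Pooled p̂ = (512+785)/(932+1353) = 1297/2285 = 0.5676.
SE = √(p̂(1−p̂)(1/n₁+1/n₂)) = √(0.5676·0.4324·0.00181206) = √(0.000444731) = 0.0211.
z = (0.5494 − 0.5802)/0.0211 = -0.0308/0.0211 = -1.46.
Two-sided p-value ≈ 2·Φ(−1.462) = 0.1437.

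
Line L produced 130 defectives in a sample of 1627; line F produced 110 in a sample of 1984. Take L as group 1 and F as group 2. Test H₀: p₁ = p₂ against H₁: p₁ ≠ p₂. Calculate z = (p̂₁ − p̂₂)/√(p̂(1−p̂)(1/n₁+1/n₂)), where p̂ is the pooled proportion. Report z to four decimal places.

p̂₁ = 130/1627 = 0.0799017, p̂₂ = 110/1984 = 0.0554435.
Pooled p̂ = (130+110)/(1627+1984) = 240/3611 = 0.0664636.
SE = √(p̂(1−p̂)(1/n₁+1/n₂)) = √(0.0664636·0.9335364·0.00111866) = √(6.94086e-05) = 0.0083312.
z = (0.0799017 − 0.0554435)/0.0083312 = 0.0244582/0.0083312 = 2.9357.
p-value = 2·P(Z > 2.936) ≈ 0.0033.

z = 2.9357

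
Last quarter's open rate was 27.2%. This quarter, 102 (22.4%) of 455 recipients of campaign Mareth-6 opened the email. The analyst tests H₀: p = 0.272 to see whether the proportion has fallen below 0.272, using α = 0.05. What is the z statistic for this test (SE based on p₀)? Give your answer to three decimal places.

p̂ = 102/455 ≈ 0.22418.
Under H₀, SE = √(0.272·0.728/455) = √(0.0004352) = 0.02086.
z = (0.22418 − 0.272)/0.02086 = -0.04782/0.02086 = -2.292.
p-value = P(Z < -2.292) ≈ 0.0109; since p < α = 0.05, reject H₀.

z = -2.292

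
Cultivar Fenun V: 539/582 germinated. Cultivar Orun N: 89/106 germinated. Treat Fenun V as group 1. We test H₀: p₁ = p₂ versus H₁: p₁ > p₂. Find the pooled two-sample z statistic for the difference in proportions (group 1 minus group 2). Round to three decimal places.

z = 2.903

p̂₁ = 539/582 = 0.92612, p̂₂ = 89/106 = 0.83962.
Pooled p̂ = (539+89)/(582+106) = 628/688 = 0.91279.
SE = √(0.0796038 × 0.0111522) = 0.02980.
z = (0.92612 − 0.83962)/0.02980 = 0.08650/0.02980 = 2.903.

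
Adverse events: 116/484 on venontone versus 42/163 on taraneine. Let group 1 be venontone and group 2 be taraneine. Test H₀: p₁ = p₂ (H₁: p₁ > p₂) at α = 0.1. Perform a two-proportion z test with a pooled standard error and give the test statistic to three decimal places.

p̂₁ = 116/484 ≈ 0.23967, p̂₂ = 42/163 ≈ 0.25767.
Pooled p̂ = (116+42)/(484+163) = 158/647 = 0.24420.
SE = √(p̂(1−p̂)(1/n₁+1/n₂)) = √(0.24420·0.75580·0.00820109) = √(0.00151366) = 0.03891.
z = (0.23967 − 0.25767)/0.03891 = -0.01800/0.03891 = -0.463.
p-value = P(Z > -0.463) ≈ 0.6782, so at α = 0.1 we fail to reject H₀.

z = -0.463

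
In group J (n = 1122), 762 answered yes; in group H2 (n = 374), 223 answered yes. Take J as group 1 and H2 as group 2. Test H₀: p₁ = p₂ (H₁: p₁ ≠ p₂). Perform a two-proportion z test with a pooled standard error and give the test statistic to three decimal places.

p̂₁ = 762/1122 = 0.67914, p̂₂ = 223/374 = 0.59626.
Pooled p̂ = (762+223)/(1122+374) = 985/1496 = 0.65842.
SE = √(0.224902 × 0.00356506) = 0.02832.
z = (0.67914 − 0.59626)/0.02832 = 0.08288/0.02832 = 2.927.
Two-sided p-value ≈ 2·Φ(−2.927) = 0.0034.

z = 2.927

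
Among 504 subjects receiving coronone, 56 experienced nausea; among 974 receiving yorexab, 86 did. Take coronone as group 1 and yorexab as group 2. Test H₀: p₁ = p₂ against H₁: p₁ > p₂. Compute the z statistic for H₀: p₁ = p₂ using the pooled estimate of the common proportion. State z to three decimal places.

z = 1.411

p̂₁ = 56/504 = 0.11111, p̂₂ = 86/974 = 0.08830.
Pooled p̂ = (56+86)/(504+974) = 142/1478 = 0.09608.
SE = √(0.0868452 × 0.00301082) = 0.01617.
z = (0.11111 − 0.08830)/0.01617 = 0.02281/0.01617 = 1.411.
p-value = P(Z > 1.411) ≈ 0.0791.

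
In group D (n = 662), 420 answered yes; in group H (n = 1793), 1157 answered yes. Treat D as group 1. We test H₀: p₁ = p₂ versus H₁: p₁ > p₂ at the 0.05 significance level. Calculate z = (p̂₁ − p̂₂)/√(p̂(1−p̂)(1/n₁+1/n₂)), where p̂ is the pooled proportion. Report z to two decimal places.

p̂₁ = 420/662 ≈ 0.6344, p̂₂ = 1157/1793 ≈ 0.6453.
Pooled p̂ = (420+1157)/(662+1793) = 1577/2455 = 0.6424.
SE = √(0.229733 × 0.0020683) = 0.0218.
z = (0.6344 − 0.6453)/0.0218 = -0.0109/0.0218 = -0.50.
p-value = P(Z > -0.498) ≈ 0.6906. With α = 0.05, fail to reject H₀.

z = -0.50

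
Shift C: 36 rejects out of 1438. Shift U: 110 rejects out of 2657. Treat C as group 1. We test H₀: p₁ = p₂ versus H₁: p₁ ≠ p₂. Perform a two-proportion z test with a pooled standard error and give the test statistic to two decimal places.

p̂₁ = 36/1438 ≈ 0.02503, p̂₂ = 110/2657 ≈ 0.04140.
Pooled p̂ = (36+110)/(1438+2657) = 146/4095 = 0.03565.
SE = √(p̂(1−p̂)(1/n₁+1/n₂)) = √(0.03565·0.96435·0.00107177) = √(3.68498e-05) = 0.00607.
z = (0.02503 − 0.04140)/0.00607 = -0.01637/0.00607 = -2.70.
Two-sided p-value ≈ 2·Φ(−2.696) = 0.0070.

z = -2.70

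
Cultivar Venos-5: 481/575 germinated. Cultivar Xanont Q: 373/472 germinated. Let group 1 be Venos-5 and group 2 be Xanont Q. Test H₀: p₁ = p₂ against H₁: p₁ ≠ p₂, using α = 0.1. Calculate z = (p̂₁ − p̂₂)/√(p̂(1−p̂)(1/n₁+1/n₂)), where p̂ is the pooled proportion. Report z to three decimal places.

z = 1.921

p̂₁ = 481/575 ≈ 0.836522, p̂₂ = 373/472 ≈ 0.790254.
Pooled p̂ = (481+373)/(575+472) = 854/1047 = 0.815664.
SE = √(0.150356 × 0.00385777) = 0.024084.
z = (0.836522 − 0.790254)/0.024084 = 0.046268/0.024084 = 1.921.
p-value = 2·P(Z > 1.921) ≈ 0.0547, so at α = 0.1 we reject H₀.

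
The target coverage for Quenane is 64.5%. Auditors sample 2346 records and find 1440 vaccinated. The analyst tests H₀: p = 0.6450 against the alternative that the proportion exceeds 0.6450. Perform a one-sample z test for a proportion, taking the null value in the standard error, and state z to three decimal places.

z = -3.157

p̂ = 1440/2346 ≈ 0.61381.
Under H₀, SE = √(0.645·0.355/2346) = √(9.76023e-05) = 0.00988.
z = (0.61381 − 0.645)/0.00988 = -0.03119/0.00988 = -3.157.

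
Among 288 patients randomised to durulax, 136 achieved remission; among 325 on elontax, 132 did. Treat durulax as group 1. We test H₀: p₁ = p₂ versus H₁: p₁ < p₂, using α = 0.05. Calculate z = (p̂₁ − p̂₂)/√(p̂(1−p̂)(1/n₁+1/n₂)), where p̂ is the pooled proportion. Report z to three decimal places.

p̂₁ = 136/288 = 0.47222, p̂₂ = 132/325 = 0.40615.
Pooled p̂ = (136+132)/(288+325) = 268/613 = 0.43719.
SE = √(0.246055 × 0.00654915) = 0.04014.
z = (0.47222 − 0.40615)/0.04014 = 0.06607/0.04014 = 1.646.
p-value = P(Z < 1.646) ≈ 0.9501. With α = 0.05, fail to reject H₀.

z = 1.646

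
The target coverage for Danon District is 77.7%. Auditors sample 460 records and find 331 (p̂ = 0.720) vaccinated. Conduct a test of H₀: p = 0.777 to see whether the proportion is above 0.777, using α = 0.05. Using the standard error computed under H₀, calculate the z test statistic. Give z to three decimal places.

z = -2.959

p̂ = 331/460 ≈ 0.71957.
SE = √(p₀(1−p₀)/n) = √(0.17327/460) = 0.01941.
z = (0.71957 − 0.777)/0.01941 = -0.05743/0.01941 = -2.959.
p-value = P(Z > -2.959) ≈ 0.9985. With α = 0.05, fail to reject H₀.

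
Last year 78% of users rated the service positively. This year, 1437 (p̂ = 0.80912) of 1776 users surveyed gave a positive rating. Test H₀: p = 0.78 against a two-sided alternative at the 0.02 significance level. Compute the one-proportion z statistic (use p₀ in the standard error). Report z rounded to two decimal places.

z = 2.96

p̂ = 1437/1776 ≈ 0.80912.
Under H₀, SE = √(0.78·0.22/1776) = √(9.66216e-05) = 0.00983.
z = (0.80912 − 0.78)/0.00983 = 0.02912/0.00983 = 2.96.
Two-sided p-value ≈ 2·Φ(−2.963) = 0.0031. With α = 0.02, reject H₀.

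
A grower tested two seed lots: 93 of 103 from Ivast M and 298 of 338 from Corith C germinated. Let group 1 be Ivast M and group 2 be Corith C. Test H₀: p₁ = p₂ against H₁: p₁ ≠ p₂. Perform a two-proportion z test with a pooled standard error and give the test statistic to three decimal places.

p̂₁ = 93/103 = 0.90291, p̂₂ = 298/338 = 0.88166.
Pooled p̂ = (93+298)/(103+338) = 391/441 = 0.88662.
SE = √(0.100524 × 0.0126673) = 0.03568.
z = (0.90291 − 0.88166)/0.03568 = 0.02125/0.03568 = 0.596.

z = 0.596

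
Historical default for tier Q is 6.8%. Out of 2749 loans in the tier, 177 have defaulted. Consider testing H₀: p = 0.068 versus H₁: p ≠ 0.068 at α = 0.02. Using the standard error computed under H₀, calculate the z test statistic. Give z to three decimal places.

p̂ = 177/2749 = 0.06439.
SE = √(p₀(1−p₀)/n) = √(0.063376/2749) = 0.00480.
z = (0.06439 − 0.068)/0.00480 = -0.00361/0.00480 = -0.752.
p-value = 2·P(Z > 0.752) ≈ 0.4518, so at α = 0.02 we fail to reject H₀.

z = -0.752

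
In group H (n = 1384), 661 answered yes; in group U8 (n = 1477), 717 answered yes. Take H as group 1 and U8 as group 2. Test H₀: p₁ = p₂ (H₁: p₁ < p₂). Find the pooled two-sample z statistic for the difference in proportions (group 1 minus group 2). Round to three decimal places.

p̂₁ = 661/1384 ≈ 0.477601, p̂₂ = 717/1477 ≈ 0.485443.
Pooled p̂ = (661+717)/(1384+1477) = 1378/2861 = 0.481650.
SE = √(0.249663 × 0.00139959) = 0.018693.
z = (0.477601 − 0.485443)/0.018693 = -0.007842/0.018693 = -0.420.
p-value = P(Z < -0.420) ≈ 0.3374.

z = -0.420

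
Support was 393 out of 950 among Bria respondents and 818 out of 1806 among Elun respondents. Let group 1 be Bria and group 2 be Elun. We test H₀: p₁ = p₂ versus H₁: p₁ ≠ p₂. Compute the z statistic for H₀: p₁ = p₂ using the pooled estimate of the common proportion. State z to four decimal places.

p̂₁ = 393/950 = 0.413684, p̂₂ = 818/1806 = 0.452935.
Pooled p̂ = (393+818)/(950+1806) = 1211/2756 = 0.439405.
SE = √(p̂(1−p̂)(1/n₁+1/n₂)) = √(0.439405·0.560595·0.00160634) = √(0.000395687) = 0.019892.
z = (0.413684 − 0.452935)/0.019892 = -0.039251/0.019892 = -1.9732.

z = -1.9732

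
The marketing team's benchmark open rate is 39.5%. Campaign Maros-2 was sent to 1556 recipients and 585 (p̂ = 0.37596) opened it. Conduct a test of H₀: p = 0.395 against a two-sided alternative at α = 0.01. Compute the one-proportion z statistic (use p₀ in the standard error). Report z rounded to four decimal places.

p̂ = 585/1556 ≈ 0.375964.
SE = √(p₀(1−p₀)/n) = √(0.23897/1556) = 0.012393.
z = (0.375964 − 0.395)/0.012393 = -0.019036/0.012393 = -1.5360.
Two-sided p-value ≈ 2·Φ(−1.536) = 0.1245. With α = 0.01, fail to reject H₀.

z = -1.5360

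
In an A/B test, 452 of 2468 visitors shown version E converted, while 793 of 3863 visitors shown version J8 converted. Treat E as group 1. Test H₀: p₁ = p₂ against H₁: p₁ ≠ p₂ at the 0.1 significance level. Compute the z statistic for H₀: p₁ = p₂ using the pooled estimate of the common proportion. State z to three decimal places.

z = -2.161

p̂₁ = 452/2468 ≈ 0.183144, p̂₂ = 793/3863 ≈ 0.205281.
Pooled p̂ = (452+793)/(2468+3863) = 1245/6331 = 0.196651.
SE = √(0.15798 × 0.000664053) = 0.010242.
z = (0.183144 − 0.205281)/0.010242 = -0.022137/0.010242 = -2.161.
p-value = 2·P(Z > 2.161) ≈ 0.0307, so at α = 0.1 we reject H₀.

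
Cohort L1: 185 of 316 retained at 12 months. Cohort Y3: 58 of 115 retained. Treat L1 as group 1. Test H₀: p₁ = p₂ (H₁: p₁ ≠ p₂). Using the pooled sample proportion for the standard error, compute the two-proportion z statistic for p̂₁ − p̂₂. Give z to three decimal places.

p̂₁ = 185/316 = 0.585443, p̂₂ = 58/115 = 0.504348.
Pooled p̂ = (185+58)/(316+115) = 243/431 = 0.563805.
SE = √(0.245929 × 0.0118602) = 0.054007.
z = (0.585443 − 0.504348)/0.054007 = 0.081095/0.054007 = 1.502.
Two-sided p-value ≈ 2·Φ(−1.502) = 0.1332.

z = 1.502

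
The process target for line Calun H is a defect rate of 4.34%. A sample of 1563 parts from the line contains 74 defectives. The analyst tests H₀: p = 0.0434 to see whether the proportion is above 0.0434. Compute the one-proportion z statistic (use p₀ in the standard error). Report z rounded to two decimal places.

p̂ = 74/1563 ≈ 0.04734.
Under H₀, SE = √(0.0434·0.9566/1563) = √(2.6562e-05) = 0.00515.
z = (0.04734 − 0.0434)/0.00515 = 0.00394/0.00515 = 0.77.
p-value = P(Z > 0.765) ≈ 0.2220.

z = 0.77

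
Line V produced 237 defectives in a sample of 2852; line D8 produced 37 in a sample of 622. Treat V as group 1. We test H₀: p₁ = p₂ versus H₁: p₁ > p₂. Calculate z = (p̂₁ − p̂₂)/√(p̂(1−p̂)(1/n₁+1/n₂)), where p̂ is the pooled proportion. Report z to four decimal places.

p̂₁ = 237/2852 = 0.083100, p̂₂ = 37/622 = 0.059486.
Pooled p̂ = (237+37)/(2852+622) = 274/3474 = 0.078872.
SE = √(0.0726509 × 0.00195835) = 0.011928.
z = (0.083100 − 0.059486)/0.011928 = 0.023614/0.011928 = 1.9797.
p-value = P(Z > 1.980) ≈ 0.0239.

z = 1.9797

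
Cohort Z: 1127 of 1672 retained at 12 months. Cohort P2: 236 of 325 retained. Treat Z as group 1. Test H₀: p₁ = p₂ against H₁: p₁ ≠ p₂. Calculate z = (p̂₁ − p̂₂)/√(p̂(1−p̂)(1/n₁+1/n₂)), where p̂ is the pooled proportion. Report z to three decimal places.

z = -1.847

p̂₁ = 1127/1672 = 0.67404, p̂₂ = 236/325 = 0.72615.
Pooled p̂ = (1127+236)/(1672+325) = 1363/1997 = 0.68252.
SE = √(p̂(1−p̂)(1/n₁+1/n₂)) = √(0.68252·0.31748·0.00367501) = √(0.00079632) = 0.02822.
z = (0.67404 − 0.72615)/0.02822 = -0.05211/0.02822 = -1.847.
p-value = 2·P(Z > 1.847) ≈ 0.0648.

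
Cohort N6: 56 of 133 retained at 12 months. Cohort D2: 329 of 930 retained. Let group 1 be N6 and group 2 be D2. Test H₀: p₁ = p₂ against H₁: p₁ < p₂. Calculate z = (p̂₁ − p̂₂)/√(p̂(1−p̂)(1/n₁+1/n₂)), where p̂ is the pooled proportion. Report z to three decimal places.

z = 1.510

p̂₁ = 56/133 ≈ 0.42105, p̂₂ = 329/930 ≈ 0.35376.
Pooled p̂ = (56+329)/(133+930) = 385/1063 = 0.36218.
SE = √(p̂(1−p̂)(1/n₁+1/n₂)) = √(0.36218·0.63782·0.00859407) = √(0.00198528) = 0.04456.
z = (0.42105 − 0.35376)/0.04456 = 0.06729/0.04456 = 1.510.
p-value = P(Z < 1.510) ≈ 0.9345.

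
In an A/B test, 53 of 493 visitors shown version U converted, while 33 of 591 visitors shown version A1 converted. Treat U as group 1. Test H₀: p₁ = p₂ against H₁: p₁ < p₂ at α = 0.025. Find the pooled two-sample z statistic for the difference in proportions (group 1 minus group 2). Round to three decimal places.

p̂₁ = 53/493 = 0.107505, p̂₂ = 33/591 = 0.055838.
Pooled p̂ = (53+33)/(493+591) = 86/1084 = 0.079336.
SE = √(0.0730416 × 0.00372044) = 0.016485.
z = (0.107505 − 0.055838)/0.016485 = 0.051667/0.016485 = 3.134.
p-value = P(Z < 3.134) ≈ 0.9991, so at α = 0.025 we fail to reject H₀.

z = 3.134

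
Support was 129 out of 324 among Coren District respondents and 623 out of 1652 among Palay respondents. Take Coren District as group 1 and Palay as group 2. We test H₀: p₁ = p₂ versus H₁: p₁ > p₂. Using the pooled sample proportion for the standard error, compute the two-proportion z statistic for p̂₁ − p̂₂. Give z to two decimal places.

z = 0.71

p̂₁ = 129/324 ≈ 0.3981, p̂₂ = 623/1652 ≈ 0.3771.
Pooled p̂ = (129+623)/(324+1652) = 752/1976 = 0.3806.
SE = √(0.235736 × 0.00369175) = 0.0295.
z = (0.3981 − 0.3771)/0.0295 = 0.0210/0.0295 = 0.71.
p-value = P(Z > 0.713) ≈ 0.2380.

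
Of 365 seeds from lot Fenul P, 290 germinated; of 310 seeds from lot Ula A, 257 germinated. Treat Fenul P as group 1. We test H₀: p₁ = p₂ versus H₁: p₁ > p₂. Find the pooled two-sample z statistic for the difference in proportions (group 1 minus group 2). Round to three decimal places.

p̂₁ = 290/365 ≈ 0.79452, p̂₂ = 257/310 ≈ 0.82903.
Pooled p̂ = (290+257)/(365+310) = 547/675 = 0.81037.
SE = √(p̂(1−p̂)(1/n₁+1/n₂)) = √(0.81037·0.18963·0.00596553) = √(0.000916725) = 0.03028.
z = (0.79452 − 0.82903)/0.03028 = -0.03451/0.03028 = -1.140.

z = -1.140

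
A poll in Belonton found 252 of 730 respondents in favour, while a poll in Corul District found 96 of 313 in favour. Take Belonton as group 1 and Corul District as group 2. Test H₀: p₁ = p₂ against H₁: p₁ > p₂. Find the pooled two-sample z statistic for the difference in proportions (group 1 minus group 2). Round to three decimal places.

z = 1.208

p̂₁ = 252/730 = 0.34521, p̂₂ = 96/313 = 0.30671.
Pooled p̂ = (252+96)/(730+313) = 348/1043 = 0.33365.
SE = √(0.222329 × 0.00456475) = 0.03186.
z = (0.34521 − 0.30671)/0.03186 = 0.03850/0.03186 = 1.208.
p-value = P(Z > 1.208) ≈ 0.1134.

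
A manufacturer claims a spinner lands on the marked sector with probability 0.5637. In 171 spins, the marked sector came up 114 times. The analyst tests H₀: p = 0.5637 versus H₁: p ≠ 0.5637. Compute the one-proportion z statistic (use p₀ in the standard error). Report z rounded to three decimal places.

p̂ = 114/171 ≈ 0.66667.
SE = √(p₀(1−p₀)/n) = √(0.24594/171) = 0.03792.
z = (0.66667 − 0.5637)/0.03792 = 0.10297/0.03792 = 2.715.

z = 2.715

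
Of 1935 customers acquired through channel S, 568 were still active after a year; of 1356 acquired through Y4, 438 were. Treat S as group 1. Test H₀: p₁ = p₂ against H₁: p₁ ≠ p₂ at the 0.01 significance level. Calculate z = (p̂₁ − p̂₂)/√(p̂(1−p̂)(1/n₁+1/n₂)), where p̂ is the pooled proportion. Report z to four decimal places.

p̂₁ = 568/1935 = 0.29354005, p̂₂ = 438/1356 = 0.32300885.
Pooled p̂ = (568+438)/(1935+1356) = 1006/3291 = 0.30568216.
SE = √(p̂(1−p̂)(1/n₁+1/n₂)) = √(0.30568216·0.69431784·0.00125426) = √(0.000266205) = 0.01631578.
z = (0.29354005 − 0.32300885)/0.01631578 = -0.02946880/0.01631578 = -1.8062.
p-value = 2·P(Z > 1.806) ≈ 0.0709; since p > α = 0.01, fail to reject H₀.

z = -1.8062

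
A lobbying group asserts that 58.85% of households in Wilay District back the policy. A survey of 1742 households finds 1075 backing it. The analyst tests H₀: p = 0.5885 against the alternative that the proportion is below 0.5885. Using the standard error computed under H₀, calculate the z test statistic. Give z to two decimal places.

p̂ = 1075/1742 = 0.61711.
Under H₀, SE = √(0.5885·0.4115/1742) = √(0.000139017) = 0.01179.
z = (0.61711 − 0.5885)/0.01179 = 0.02861/0.01179 = 2.43.

z = 2.43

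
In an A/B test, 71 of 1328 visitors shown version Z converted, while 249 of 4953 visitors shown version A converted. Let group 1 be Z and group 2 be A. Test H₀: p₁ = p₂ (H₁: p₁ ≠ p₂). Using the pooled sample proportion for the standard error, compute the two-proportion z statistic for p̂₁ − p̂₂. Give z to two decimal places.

z = 0.47

p̂₁ = 71/1328 ≈ 0.0535, p̂₂ = 249/4953 ≈ 0.0503.
Pooled p̂ = (71+249)/(1328+4953) = 320/6281 = 0.0509.
SE = √(p̂(1−p̂)(1/n₁+1/n₂)) = √(0.0509·0.9491·0.00095491) = √(4.61715e-05) = 0.0068.
z = (0.0535 − 0.0503)/0.0068 = 0.0032/0.0068 = 0.47.
Two-sided p-value ≈ 2·Φ(−0.470) = 0.6386.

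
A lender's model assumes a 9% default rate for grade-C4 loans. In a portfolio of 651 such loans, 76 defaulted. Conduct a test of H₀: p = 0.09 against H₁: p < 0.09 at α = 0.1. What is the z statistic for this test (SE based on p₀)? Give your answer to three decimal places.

p̂ = 76/651 = 0.116743.
SE = √(p₀(1−p₀)/n) = √(0.0819/651) = 0.011216.
z = (0.116743 − 0.09)/0.011216 = 0.026743/0.011216 = 2.384.
p-value = P(Z < 2.384) ≈ 0.9914; since p > α = 0.1, fail to reject H₀.

z = 2.384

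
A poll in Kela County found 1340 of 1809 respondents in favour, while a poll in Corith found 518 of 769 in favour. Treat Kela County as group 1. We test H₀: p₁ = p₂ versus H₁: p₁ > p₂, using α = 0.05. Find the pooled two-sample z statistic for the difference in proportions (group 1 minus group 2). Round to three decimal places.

z = 3.476

p̂₁ = 1340/1809 ≈ 0.740741, p̂₂ = 518/769 ≈ 0.673602.
Pooled p̂ = (1340+518)/(1809+769) = 1858/2578 = 0.720714.
SE = √(0.201285 × 0.00185318) = 0.019314.
z = (0.740741 − 0.673602)/0.019314 = 0.067139/0.019314 = 3.476.
p-value = P(Z > 3.476) ≈ 0.0003, so at α = 0.05 we reject H₀.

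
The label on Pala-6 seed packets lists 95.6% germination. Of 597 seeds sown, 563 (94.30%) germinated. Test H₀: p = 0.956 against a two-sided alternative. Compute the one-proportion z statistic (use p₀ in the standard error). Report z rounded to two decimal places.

p̂ = 563/597 ≈ 0.94305.
Under H₀, SE = √(0.956·0.044/597) = √(7.0459e-05) = 0.00839.
z = (0.94305 − 0.956)/0.00839 = -0.01295/0.00839 = -1.54.
Two-sided p-value ≈ 2·Φ(−1.543) = 0.1228.

z = -1.54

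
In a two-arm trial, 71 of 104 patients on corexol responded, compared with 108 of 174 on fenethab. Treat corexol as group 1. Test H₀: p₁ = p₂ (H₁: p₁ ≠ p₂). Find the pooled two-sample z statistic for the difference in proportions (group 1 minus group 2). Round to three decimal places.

p̂₁ = 71/104 ≈ 0.68269, p̂₂ = 108/174 ≈ 0.62069.
Pooled p̂ = (71+108)/(104+174) = 179/278 = 0.64388.
SE = √(0.229297 × 0.0153625) = 0.05935.
z = (0.68269 − 0.62069)/0.05935 = 0.06200/0.05935 = 1.045.
Two-sided p-value ≈ 2·Φ(−1.045) = 0.2962.

z = 1.045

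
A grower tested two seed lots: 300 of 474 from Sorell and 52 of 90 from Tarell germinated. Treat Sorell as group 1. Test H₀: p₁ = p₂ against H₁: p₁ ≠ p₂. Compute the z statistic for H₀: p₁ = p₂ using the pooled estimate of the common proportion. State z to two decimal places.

p̂₁ = 300/474 = 0.6329, p̂₂ = 52/90 = 0.5778.
Pooled p̂ = (300+52)/(474+90) = 352/564 = 0.6241.
SE = √(p̂(1−p̂)(1/n₁+1/n₂)) = √(0.6241·0.3759·0.0132208) = √(0.00310155) = 0.0557.
z = (0.6329 − 0.5778)/0.0557 = 0.0551/0.0557 = 0.99.

z = 0.99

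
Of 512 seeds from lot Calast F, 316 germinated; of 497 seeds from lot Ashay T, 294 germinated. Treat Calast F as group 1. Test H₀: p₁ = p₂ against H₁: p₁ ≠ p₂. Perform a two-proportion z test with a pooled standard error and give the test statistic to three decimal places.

z = 0.833

p̂₁ = 316/512 ≈ 0.61719, p̂₂ = 294/497 ≈ 0.59155.
Pooled p̂ = (316+294)/(512+497) = 610/1009 = 0.60456.
SE = √(0.239067 × 0.0039652) = 0.03079.
z = (0.61719 − 0.59155)/0.03079 = 0.02564/0.03079 = 0.833.
p-value = 2·P(Z > 0.833) ≈ 0.4050.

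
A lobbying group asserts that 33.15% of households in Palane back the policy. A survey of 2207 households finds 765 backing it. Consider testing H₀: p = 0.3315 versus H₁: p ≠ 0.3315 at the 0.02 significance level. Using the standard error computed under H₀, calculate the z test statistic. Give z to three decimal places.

z = 1.509

p̂ = 765/2207 ≈ 0.34662.
Under H₀, SE = √(0.3315·0.6685/2207) = √(0.000100411) = 0.01002.
z = (0.34662 − 0.3315)/0.01002 = 0.01512/0.01002 = 1.509.
p-value = 2·P(Z > 1.509) ≈ 0.1312, so at α = 0.02 we fail to reject H₀.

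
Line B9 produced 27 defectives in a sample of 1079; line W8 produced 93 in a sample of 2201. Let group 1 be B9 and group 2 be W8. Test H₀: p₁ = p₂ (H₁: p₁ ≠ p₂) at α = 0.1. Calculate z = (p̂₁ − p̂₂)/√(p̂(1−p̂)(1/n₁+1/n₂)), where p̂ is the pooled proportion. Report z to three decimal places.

p̂₁ = 27/1079 = 0.025023, p̂₂ = 93/2201 = 0.042254.
Pooled p̂ = (27+93)/(1079+2201) = 120/3280 = 0.036585.
SE = √(0.0352469 × 0.00138112) = 0.006977.
z = (0.025023 − 0.042254)/0.006977 = -0.017231/0.006977 = -2.470.
Two-sided p-value ≈ 2·Φ(−2.470) = 0.0135. With α = 0.1, reject H₀.

z = -2.470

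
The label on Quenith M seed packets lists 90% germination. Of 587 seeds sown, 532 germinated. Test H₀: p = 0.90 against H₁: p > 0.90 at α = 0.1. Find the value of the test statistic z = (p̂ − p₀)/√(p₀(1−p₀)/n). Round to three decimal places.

z = 0.509

p̂ = 532/587 = 0.90630.
SE = √(p₀(1−p₀)/n) = √(0.09/587) = 0.01238.
z = (0.90630 − 0.9)/0.01238 = 0.00630/0.01238 = 0.509.
p-value = P(Z > 0.509) ≈ 0.3054. With α = 0.1, fail to reject H₀.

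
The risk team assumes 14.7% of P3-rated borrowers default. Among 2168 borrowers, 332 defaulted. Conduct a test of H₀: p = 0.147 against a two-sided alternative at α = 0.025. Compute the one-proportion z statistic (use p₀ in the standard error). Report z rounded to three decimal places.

p̂ = 332/2168 = 0.15314.
SE = √(p₀(1−p₀)/n) = √(0.12539/2168) = 0.00761.
z = (0.15314 − 0.147)/0.00761 = 0.00614/0.00761 = 0.807.
p-value = 2·P(Z > 0.807) ≈ 0.4197; since p > α = 0.025, fail to reject H₀.

z = 0.807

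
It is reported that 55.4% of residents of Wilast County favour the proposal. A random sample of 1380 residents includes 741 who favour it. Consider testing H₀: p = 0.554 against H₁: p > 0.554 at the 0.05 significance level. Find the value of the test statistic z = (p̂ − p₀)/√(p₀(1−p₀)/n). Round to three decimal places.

p̂ = 741/1380 = 0.53696.
SE = √(p₀(1−p₀)/n) = √(0.24708/1380) = 0.01338.
z = (0.53696 − 0.554)/0.01338 = -0.01704/0.01338 = -1.274.
p-value = P(Z > -1.274) ≈ 0.8986; since p > α = 0.05, fail to reject H₀.

z = -1.274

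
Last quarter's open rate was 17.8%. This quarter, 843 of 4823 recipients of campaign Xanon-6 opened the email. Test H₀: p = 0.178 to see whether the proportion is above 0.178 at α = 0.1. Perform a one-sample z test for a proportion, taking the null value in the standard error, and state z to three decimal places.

z = -0.583

p̂ = 843/4823 ≈ 0.17479.
SE = √(p₀(1−p₀)/n) = √(0.14632/4823) = 0.00551.
z = (0.17479 − 0.178)/0.00551 = -0.00321/0.00551 = -0.583.
p-value = P(Z > -0.583) ≈ 0.7201, so at α = 0.1 we fail to reject H₀.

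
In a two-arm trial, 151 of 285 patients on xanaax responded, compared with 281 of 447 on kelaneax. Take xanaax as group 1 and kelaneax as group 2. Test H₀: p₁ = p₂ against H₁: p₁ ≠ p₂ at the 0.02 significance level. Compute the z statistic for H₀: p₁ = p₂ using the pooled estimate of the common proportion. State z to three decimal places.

p̂₁ = 151/285 = 0.52982, p̂₂ = 281/447 = 0.62864.
Pooled p̂ = (151+281)/(285+447) = 432/732 = 0.59016.
SE = √(p̂(1−p̂)(1/n₁+1/n₂)) = √(0.59016·0.40984·0.00574591) = √(0.00138977) = 0.03728.
z = (0.52982 − 0.62864)/0.03728 = -0.09882/0.03728 = -2.651.
p-value = 2·P(Z > 2.651) ≈ 0.0080; since p < α = 0.02, reject H₀.

z = -2.651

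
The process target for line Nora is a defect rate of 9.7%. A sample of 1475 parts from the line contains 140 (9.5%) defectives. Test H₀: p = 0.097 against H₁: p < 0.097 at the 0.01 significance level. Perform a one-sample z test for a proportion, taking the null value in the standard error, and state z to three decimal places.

z = -0.271

p̂ = 140/1475 = 0.094915.
Under H₀, SE = √(0.097·0.903/1475) = √(5.93837e-05) = 0.007706.
z = (0.094915 − 0.097)/0.007706 = -0.002085/0.007706 = -0.271.
p-value = P(Z < -0.271) ≈ 0.3934; since p > α = 0.01, fail to reject H₀.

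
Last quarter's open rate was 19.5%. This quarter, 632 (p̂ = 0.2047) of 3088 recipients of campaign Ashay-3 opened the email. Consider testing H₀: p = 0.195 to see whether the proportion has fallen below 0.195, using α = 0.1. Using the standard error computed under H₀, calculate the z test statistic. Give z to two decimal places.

p̂ = 632/3088 = 0.204663.
Standard error under H₀: √(0.195×0.805/3088) = 0.007130.
z = (0.204663 − 0.195)/0.007130 = 0.009663/0.007130 = 1.36.
p-value = P(Z < 1.355) ≈ 0.9123; since p > α = 0.1, fail to reject H₀.

z = 1.36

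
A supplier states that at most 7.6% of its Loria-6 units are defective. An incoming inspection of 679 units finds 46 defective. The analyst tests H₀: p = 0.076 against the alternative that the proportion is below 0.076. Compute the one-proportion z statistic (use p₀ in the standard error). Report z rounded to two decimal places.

z = -0.81

p̂ = 46/679 ≈ 0.0677.
SE = √(p₀(1−p₀)/n) = √(0.070224/679) = 0.0102.
z = (0.0677 − 0.076)/0.0102 = -0.0083/0.0102 = -0.81.
p-value = P(Z < -0.812) ≈ 0.2085.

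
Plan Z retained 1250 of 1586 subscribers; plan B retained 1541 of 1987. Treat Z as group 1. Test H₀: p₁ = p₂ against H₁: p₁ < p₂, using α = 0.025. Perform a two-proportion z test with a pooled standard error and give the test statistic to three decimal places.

z = 0.905

p̂₁ = 1250/1586 ≈ 0.788146, p̂₂ = 1541/1987 ≈ 0.775541.
Pooled p̂ = (1250+1541)/(1586+1987) = 2791/3573 = 0.781136.
SE = √(0.170962 × 0.00113379) = 0.013922.
z = (0.788146 − 0.775541)/0.013922 = 0.012605/0.013922 = 0.905.
p-value = P(Z < 0.905) ≈ 0.8174, so at α = 0.025 we fail to reject H₀.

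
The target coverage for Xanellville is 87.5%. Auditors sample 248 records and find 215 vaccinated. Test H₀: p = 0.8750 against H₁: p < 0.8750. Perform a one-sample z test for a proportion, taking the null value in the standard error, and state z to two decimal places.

z = -0.38

p̂ = 215/248 = 0.86694.
Standard error under H₀: √(0.875×0.125/248) = 0.02100.
z = (0.86694 − 0.875)/0.02100 = -0.00806/0.02100 = -0.38.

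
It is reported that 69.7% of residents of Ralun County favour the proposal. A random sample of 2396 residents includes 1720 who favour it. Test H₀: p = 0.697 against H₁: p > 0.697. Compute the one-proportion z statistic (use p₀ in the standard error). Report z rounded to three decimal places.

z = 2.222

p̂ = 1720/2396 ≈ 0.71786.
Under H₀, SE = √(0.697·0.303/2396) = √(8.81432e-05) = 0.00939.
z = (0.71786 − 0.697)/0.00939 = 0.02086/0.00939 = 2.222.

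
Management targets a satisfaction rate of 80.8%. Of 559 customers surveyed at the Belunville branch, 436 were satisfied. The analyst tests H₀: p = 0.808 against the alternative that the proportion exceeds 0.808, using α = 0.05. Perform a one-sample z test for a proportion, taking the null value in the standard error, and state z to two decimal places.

p̂ = 436/559 = 0.7800.
SE = √(p₀(1−p₀)/n) = √(0.15514/559) = 0.0167.
z = (0.7800 − 0.808)/0.0167 = -0.0280/0.0167 = -1.68.
p-value = P(Z > -1.683) ≈ 0.9538, so at α = 0.05 we fail to reject H₀.

z = -1.68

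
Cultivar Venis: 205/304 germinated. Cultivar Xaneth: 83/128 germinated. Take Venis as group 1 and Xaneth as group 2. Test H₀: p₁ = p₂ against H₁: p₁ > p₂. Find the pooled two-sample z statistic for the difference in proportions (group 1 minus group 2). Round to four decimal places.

p̂₁ = 205/304 ≈ 0.674342, p̂₂ = 83/128 ≈ 0.648438.
Pooled p̂ = (205+83)/(304+128) = 288/432 = 0.666667.
SE = √(p̂(1−p̂)(1/n₁+1/n₂)) = √(0.666667·0.333333·0.011102) = √(0.00246711) = 0.049670.
z = (0.674342 − 0.648438)/0.049670 = 0.025904/0.049670 = 0.5215.

z = 0.5215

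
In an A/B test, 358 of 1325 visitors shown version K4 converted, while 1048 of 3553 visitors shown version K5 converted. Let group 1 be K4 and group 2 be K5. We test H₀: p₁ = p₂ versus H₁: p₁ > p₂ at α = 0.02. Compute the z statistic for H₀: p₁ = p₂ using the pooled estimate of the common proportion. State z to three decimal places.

z = -1.699

p̂₁ = 358/1325 = 0.27019, p̂₂ = 1048/3553 = 0.29496.
Pooled p̂ = (358+1048)/(1325+3553) = 1406/4878 = 0.28823.
SE = √(0.205155 × 0.00103617) = 0.01458.
z = (0.27019 − 0.29496)/0.01458 = -0.02477/0.01458 = -1.699.
p-value = P(Z > -1.699) ≈ 0.9554; since p > α = 0.02, fail to reject H₀.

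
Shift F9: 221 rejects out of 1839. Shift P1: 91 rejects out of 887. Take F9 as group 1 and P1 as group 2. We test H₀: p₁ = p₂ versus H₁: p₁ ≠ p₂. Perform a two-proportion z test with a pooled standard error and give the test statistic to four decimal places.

p̂₁ = 221/1839 ≈ 0.1201740, p̂₂ = 91/887 ≈ 0.1025930.
Pooled p̂ = (221+91)/(1839+887) = 312/2726 = 0.1144534.
SE = √(p̂(1−p̂)(1/n₁+1/n₂)) = √(0.1144534·0.8855466·0.00167117) = √(0.000169379) = 0.0130146.
z = (0.1201740 − 0.1025930)/0.0130146 = 0.0175810/0.0130146 = 1.3509.

z = 1.3509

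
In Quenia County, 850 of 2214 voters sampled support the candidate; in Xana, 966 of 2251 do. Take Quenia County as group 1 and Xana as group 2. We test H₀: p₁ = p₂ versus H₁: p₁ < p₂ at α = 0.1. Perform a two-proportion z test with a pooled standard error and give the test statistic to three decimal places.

p̂₁ = 850/2214 = 0.38392, p̂₂ = 966/2251 = 0.42914.
Pooled p̂ = (850+966)/(2214+2251) = 1816/4465 = 0.40672.
SE = √(0.241299 × 0.000895918) = 0.01470.
z = (0.38392 − 0.42914)/0.01470 = -0.04522/0.01470 = -3.076.
p-value = P(Z < -3.076) ≈ 0.0011, so at α = 0.1 we reject H₀.

z = -3.076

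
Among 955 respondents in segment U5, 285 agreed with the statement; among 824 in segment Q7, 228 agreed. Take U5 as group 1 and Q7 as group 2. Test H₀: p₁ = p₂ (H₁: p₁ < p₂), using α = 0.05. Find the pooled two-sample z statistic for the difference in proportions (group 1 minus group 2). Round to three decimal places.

z = 1.009

p̂₁ = 285/955 = 0.29843, p̂₂ = 228/824 = 0.27670.
Pooled p̂ = (285+228)/(955+824) = 513/1779 = 0.28836.
SE = √(p̂(1−p̂)(1/n₁+1/n₂)) = √(0.28836·0.71164·0.00226071) = √(0.000463922) = 0.02154.
z = (0.29843 − 0.27670)/0.02154 = 0.02173/0.02154 = 1.009.
p-value = P(Z < 1.009) ≈ 0.8435, so at α = 0.05 we fail to reject H₀.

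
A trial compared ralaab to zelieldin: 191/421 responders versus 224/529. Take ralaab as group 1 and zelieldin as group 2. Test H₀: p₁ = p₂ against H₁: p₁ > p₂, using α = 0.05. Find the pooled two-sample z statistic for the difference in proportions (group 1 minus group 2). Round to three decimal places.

p̂₁ = 191/421 ≈ 0.45368, p̂₂ = 224/529 ≈ 0.42344.
Pooled p̂ = (191+224)/(421+529) = 415/950 = 0.43684.
SE = √(p̂(1−p̂)(1/n₁+1/n₂)) = √(0.43684·0.56316·0.00426566) = √(0.0010494) = 0.03239.
z = (0.45368 − 0.42344)/0.03239 = 0.03024/0.03239 = 0.934.
p-value = P(Z > 0.934) ≈ 0.1753, so at α = 0.05 we fail to reject H₀.

z = 0.934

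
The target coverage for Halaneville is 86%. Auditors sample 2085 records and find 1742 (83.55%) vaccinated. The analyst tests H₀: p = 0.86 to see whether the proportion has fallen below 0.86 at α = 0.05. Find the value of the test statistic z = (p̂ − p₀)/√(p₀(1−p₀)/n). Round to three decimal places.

p̂ = 1742/2085 = 0.83549.
Standard error under H₀: √(0.86×0.14/2085) = 0.00760.
z = (0.83549 − 0.86)/0.00760 = -0.02451/0.00760 = -3.225.
p-value = P(Z < -3.225) ≈ 0.0006, so at α = 0.05 we reject H₀.

z = -3.225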